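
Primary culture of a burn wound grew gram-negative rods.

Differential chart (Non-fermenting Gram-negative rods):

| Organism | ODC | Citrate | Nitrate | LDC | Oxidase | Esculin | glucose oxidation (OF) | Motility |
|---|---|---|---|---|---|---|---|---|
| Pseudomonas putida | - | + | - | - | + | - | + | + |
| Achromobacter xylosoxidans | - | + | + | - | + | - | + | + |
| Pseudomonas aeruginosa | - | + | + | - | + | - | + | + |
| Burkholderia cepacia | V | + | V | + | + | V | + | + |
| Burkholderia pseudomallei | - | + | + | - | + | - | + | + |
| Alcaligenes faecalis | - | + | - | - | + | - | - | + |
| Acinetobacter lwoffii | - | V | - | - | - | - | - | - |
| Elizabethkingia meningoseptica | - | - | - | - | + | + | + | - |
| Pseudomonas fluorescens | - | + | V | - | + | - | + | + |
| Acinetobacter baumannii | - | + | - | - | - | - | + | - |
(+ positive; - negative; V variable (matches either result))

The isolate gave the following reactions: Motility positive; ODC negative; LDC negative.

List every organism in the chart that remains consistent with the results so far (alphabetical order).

ODC -: all 10 remaining candidates are consistent.
Motility +: excludes Acinetobacter lwoffii, Elizabethkingia meningoseptica, Acinetobacter baumannii — 7 left.
LDC -: excludes Burkholderia cepacia — 6 left.

Achromobacter xylosoxidans, Alcaligenes faecalis, Burkholderia pseudomallei, Pseudomonas aeruginosa, Pseudomonas fluorescens, Pseudomonas putida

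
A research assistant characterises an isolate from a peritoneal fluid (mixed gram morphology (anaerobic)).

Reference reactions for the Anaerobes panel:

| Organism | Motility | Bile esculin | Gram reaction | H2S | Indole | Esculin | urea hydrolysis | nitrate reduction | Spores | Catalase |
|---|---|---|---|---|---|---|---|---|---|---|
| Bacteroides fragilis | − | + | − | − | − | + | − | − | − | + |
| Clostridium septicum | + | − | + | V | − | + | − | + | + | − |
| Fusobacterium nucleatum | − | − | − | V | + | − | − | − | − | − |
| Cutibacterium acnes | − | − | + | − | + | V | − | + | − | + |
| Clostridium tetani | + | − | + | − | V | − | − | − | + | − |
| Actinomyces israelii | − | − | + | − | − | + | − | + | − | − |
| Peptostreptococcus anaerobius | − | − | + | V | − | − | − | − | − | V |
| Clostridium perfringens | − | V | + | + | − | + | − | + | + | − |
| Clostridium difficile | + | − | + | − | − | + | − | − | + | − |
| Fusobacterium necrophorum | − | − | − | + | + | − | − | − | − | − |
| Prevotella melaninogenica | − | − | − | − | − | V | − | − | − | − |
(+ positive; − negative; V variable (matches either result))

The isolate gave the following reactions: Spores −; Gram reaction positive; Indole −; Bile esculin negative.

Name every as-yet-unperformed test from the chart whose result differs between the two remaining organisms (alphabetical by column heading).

Indole −: excludes Fusobacterium nucleatum, Cutibacterium acnes, Fusobacterium necrophorum — 8 left.
Bile esculin −: excludes Bacteroides fragilis — 7 left.
Gram reaction +: excludes Prevotella melaninogenica — 6 left.
Spores −: excludes Clostridium septicum, Clostridium tetani, Clostridium perfringens, Clostridium difficile — 2 left.
Two candidates remain: Actinomyces israelii and Peptostreptococcus anaerobius.
  Motility: − vs − — same for both, does not separate.
  H2S: − vs V — variable for at least one, does not separate.
  Esculin: Actinomyces israelii +, Peptostreptococcus anaerobius − — discriminates.
  urea hydrolysis: − vs − — same for both, does not separate.
  nitrate reduction: Actinomyces israelii +, Peptostreptococcus anaerobius − — discriminates.
  Catalase: − vs V — variable for at least one, does not separate.

Esculin, nitrate reduction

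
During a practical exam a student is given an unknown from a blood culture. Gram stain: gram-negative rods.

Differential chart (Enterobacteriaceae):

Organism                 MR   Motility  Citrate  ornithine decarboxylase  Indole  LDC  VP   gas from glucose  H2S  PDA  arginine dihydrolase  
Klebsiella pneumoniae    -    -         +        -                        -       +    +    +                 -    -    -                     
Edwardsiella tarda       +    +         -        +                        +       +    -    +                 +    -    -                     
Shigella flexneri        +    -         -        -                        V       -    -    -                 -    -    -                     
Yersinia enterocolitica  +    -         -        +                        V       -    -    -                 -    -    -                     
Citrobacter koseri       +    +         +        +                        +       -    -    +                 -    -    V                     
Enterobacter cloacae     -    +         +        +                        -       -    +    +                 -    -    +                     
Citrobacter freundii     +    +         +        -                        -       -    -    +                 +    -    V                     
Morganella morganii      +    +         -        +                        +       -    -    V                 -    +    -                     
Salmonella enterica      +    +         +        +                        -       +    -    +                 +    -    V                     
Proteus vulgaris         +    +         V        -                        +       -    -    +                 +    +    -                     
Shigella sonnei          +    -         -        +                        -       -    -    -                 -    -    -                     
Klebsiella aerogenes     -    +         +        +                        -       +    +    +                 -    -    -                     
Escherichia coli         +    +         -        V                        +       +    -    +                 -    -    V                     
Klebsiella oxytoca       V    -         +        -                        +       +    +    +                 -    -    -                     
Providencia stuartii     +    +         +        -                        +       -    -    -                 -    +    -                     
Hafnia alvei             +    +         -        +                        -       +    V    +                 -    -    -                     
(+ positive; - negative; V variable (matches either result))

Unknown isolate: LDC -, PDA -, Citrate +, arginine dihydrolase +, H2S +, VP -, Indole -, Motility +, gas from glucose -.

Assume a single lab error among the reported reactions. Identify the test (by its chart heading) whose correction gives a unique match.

gas from glucose

As reported, no row in the chart matches all 9 reactions.
Reversing gas from glucose (to +) → unique match: Citrobacter freundii.
Reversing PDA → still no organism matches.
Reversing Indole → still no organism matches.
Reversing Motility → still no organism matches.
Reversing Citrate → still no organism matches.
Reversing H2S → still no organism matches.
Reversing LDC → still no organism matches.
Reversing VP → still no organism matches.
Reversing arginine dihydrolase → still no organism matches.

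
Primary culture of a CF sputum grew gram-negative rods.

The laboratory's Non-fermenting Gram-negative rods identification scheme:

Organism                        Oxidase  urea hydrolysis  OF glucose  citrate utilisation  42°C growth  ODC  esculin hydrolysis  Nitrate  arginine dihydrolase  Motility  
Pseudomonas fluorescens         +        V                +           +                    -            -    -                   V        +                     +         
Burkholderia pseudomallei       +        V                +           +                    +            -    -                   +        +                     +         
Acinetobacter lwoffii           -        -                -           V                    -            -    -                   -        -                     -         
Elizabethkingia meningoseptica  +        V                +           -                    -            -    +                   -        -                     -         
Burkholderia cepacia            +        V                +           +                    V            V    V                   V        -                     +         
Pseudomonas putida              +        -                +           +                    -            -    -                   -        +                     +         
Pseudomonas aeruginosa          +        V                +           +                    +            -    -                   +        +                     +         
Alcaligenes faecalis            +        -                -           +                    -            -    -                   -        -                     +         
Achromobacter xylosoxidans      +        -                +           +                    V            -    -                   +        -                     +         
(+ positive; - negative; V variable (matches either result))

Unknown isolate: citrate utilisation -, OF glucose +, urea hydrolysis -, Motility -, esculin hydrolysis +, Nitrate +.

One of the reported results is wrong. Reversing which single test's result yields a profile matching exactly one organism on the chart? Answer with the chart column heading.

Nitrate

As reported, no row in the chart matches all 6 reactions.
Reversing citrate utilisation → still no organism matches.
Reversing Motility → still no organism matches.
Reversing urea hydrolysis → still no organism matches.
Reversing Nitrate (to -) → unique match: Elizabethkingia meningoseptica.
Reversing esculin hydrolysis → still no organism matches.
Reversing OF glucose → still no organism matches.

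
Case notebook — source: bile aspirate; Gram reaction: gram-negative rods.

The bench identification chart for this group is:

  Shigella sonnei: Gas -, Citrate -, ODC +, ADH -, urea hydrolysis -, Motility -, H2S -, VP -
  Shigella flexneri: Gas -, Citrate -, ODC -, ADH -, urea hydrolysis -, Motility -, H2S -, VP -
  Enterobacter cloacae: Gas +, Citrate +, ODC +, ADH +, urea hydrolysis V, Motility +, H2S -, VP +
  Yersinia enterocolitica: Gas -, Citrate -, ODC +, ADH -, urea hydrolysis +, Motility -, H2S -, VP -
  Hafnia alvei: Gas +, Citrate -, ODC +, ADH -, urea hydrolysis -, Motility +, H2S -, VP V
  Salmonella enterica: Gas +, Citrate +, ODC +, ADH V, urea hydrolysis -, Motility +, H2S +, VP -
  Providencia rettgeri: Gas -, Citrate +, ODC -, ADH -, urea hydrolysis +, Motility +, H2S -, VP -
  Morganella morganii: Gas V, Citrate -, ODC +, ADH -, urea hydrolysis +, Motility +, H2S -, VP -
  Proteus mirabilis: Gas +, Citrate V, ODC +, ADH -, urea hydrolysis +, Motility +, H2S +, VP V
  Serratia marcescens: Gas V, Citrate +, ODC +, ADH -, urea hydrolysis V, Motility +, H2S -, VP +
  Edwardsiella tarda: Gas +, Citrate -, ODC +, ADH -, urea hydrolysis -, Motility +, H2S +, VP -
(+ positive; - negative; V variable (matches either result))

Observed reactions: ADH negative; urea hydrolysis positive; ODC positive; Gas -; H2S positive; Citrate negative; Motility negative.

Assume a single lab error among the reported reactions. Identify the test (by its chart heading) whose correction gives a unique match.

H2S

As reported, no row in the chart matches all 7 reactions.
Reversing Motility → still no organism matches.
Reversing ADH → still no organism matches.
Reversing ODC → still no organism matches.
Reversing urea hydrolysis → still no organism matches.
Reversing H2S (to -) → unique match: Yersinia enterocolitica.
Reversing Gas → still no organism matches.
Reversing Citrate → still no organism matches.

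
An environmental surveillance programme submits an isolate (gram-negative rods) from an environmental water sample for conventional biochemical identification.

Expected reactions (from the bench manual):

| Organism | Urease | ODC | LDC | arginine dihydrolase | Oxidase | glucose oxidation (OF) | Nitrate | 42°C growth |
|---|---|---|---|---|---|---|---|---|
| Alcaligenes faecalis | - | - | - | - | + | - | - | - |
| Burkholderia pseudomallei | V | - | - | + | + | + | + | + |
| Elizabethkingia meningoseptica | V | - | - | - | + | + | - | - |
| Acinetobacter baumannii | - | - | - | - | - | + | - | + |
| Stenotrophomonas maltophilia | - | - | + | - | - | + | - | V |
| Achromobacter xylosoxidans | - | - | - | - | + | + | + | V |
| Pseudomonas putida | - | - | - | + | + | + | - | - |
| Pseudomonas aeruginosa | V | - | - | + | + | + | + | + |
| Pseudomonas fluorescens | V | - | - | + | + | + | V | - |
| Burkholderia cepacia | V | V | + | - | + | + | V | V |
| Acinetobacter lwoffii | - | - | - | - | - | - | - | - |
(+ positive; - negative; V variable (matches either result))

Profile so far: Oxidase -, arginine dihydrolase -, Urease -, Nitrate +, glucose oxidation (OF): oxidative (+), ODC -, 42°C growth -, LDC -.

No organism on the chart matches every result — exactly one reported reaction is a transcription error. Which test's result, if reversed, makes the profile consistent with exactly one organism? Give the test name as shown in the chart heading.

Oxidase

As reported, no row in the chart matches all 8 reactions.
Reversing Urease → still no organism matches.
Reversing LDC → still no organism matches.
Reversing ODC → still no organism matches.
Reversing glucose oxidation (OF) → still no organism matches.
Reversing 42°C growth → still no organism matches.
Reversing arginine dihydrolase → still no organism matches.
Reversing Nitrate → still no organism matches.
Reversing Oxidase (to +) → unique match: Achromobacter xylosoxidans.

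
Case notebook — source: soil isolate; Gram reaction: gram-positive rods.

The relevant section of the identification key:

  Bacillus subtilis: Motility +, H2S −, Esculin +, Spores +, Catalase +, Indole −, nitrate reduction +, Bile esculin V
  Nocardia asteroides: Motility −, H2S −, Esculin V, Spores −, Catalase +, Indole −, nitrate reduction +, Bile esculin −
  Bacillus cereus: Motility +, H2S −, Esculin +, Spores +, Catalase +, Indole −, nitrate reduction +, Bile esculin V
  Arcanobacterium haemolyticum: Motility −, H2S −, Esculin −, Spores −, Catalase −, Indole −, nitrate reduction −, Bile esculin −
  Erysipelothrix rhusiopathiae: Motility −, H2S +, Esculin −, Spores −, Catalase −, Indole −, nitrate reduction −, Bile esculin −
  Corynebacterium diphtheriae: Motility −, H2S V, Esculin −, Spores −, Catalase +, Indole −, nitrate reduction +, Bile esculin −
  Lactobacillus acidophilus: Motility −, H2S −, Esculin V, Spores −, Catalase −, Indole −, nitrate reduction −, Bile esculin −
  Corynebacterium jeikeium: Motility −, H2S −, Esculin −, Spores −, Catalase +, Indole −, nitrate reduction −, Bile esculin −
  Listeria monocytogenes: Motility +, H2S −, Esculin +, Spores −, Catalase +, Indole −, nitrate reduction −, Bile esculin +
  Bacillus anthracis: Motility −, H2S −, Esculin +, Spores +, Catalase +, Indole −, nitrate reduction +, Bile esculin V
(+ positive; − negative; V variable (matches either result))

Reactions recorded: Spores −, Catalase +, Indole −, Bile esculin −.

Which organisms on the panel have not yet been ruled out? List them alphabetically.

Bile esculin −: excludes Listeria monocytogenes — 9 left.
Indole −: all 9 remaining candidates are consistent.
Spores −: excludes Bacillus subtilis, Bacillus cereus, Bacillus anthracis — 6 left.
Catalase +: excludes Arcanobacterium haemolyticum, Erysipelothrix rhusiopathiae, Lactobacillus acidophilus — 3 left.

Corynebacterium diphtheriae, Corynebacterium jeikeium, Nocardia asteroides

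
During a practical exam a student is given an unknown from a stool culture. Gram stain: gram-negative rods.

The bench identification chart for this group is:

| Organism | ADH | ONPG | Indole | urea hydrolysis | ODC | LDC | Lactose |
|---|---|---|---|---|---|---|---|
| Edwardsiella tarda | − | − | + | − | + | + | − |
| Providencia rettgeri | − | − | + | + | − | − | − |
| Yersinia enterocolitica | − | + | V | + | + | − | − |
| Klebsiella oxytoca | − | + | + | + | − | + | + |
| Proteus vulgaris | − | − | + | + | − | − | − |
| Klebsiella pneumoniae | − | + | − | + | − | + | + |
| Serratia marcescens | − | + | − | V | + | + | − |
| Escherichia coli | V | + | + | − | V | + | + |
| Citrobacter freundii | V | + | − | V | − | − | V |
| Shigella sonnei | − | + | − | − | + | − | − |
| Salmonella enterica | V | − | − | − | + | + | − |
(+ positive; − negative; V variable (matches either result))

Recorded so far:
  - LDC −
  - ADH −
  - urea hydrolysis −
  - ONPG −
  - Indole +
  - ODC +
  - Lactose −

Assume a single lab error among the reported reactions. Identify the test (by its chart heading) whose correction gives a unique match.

LDC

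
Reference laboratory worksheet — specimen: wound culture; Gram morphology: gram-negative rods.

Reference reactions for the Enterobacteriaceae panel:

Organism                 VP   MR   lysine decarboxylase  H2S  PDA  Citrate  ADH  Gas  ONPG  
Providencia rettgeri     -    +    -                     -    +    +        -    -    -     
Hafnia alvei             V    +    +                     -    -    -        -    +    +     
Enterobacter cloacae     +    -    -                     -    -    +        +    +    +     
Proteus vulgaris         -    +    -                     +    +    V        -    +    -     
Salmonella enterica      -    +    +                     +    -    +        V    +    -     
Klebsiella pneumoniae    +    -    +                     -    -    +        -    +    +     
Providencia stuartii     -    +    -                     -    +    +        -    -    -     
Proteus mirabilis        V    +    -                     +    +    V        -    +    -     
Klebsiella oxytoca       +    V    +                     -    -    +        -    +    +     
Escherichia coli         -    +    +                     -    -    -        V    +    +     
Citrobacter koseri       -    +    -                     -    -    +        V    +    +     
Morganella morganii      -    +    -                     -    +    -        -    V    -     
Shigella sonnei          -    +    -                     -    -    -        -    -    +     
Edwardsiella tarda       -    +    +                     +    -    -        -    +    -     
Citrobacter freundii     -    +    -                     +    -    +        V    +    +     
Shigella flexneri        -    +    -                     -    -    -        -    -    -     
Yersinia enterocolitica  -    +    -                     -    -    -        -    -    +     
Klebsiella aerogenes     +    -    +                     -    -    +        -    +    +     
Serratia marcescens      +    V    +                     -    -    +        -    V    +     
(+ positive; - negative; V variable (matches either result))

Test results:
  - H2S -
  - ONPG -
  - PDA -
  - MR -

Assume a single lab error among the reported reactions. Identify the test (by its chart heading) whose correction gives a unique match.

MR

As reported, no row in the chart matches all 4 reactions.
Reversing ONPG → 5 organisms match (not unique).
Reversing PDA → still no organism matches.
Reversing H2S → still no organism matches.
Reversing MR (to +) → unique match: Shigella flexneri.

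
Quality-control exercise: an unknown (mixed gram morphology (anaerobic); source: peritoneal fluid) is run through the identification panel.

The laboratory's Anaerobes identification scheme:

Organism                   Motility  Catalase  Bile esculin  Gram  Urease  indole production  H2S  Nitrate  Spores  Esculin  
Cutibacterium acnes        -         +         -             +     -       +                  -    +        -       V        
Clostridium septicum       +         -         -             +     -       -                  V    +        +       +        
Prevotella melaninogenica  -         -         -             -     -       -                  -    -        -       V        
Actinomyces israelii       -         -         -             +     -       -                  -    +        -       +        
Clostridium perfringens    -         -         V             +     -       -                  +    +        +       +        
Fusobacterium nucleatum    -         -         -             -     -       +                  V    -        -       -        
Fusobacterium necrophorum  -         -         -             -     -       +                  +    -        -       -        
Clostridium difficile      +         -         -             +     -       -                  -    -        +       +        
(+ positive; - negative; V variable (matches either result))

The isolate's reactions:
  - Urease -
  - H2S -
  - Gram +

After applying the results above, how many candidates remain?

4

H2S -: excludes Clostridium perfringens, Fusobacterium necrophorum — 6 left.
Gram +: excludes Prevotella melaninogenica, Fusobacterium nucleatum — 4 left.
Urease -: all 4 remaining candidates are consistent.
Still consistent: Actinomyces israelii, Clostridium difficile, Clostridium septicum, Cutibacterium acnes.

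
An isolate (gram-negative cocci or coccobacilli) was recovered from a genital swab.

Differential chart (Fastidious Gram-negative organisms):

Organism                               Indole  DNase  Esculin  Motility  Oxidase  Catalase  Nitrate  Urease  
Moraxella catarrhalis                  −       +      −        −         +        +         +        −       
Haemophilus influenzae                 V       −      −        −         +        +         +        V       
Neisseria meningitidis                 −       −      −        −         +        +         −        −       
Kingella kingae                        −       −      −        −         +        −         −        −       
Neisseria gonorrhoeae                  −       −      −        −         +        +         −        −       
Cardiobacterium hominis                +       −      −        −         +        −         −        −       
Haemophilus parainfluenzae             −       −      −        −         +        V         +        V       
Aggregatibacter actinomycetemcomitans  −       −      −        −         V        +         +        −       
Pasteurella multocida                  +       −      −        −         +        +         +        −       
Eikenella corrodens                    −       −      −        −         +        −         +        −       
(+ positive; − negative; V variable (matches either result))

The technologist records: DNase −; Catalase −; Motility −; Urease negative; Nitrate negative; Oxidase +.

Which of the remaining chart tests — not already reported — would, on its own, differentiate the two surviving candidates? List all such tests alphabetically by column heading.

Indole

Oxidase +: all 10 remaining candidates are consistent.
Urease −: all 10 remaining candidates are consistent.
DNase −: excludes Moraxella catarrhalis — 9 left.
Motility −: all 9 remaining candidates are consistent.
Nitrate −: excludes 5 organisms — 4 left.
Catalase −: excludes Neisseria meningitidis, Neisseria gonorrhoeae — 2 left.
Two candidates remain: Cardiobacterium hominis and Kingella kingae.
  Indole: Cardiobacterium hominis +, Kingella kingae − — discriminates.
  Esculin: − vs − — same for both, does not separate.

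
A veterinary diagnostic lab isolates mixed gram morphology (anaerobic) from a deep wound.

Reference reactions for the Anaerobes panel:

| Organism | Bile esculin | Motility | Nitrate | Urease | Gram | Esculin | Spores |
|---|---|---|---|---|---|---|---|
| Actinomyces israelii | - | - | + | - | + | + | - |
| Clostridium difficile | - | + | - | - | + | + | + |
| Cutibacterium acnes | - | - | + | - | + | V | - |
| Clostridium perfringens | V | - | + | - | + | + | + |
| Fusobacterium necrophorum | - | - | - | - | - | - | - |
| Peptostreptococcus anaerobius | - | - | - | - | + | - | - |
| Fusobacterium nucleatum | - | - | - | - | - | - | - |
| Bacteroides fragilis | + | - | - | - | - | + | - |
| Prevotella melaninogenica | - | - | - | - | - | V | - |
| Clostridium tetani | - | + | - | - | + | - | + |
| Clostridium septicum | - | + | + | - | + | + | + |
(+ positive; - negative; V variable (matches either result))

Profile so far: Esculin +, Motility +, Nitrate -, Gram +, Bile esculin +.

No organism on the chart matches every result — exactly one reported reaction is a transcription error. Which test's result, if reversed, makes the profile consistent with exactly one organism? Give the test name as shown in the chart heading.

Bile esculin

As reported, no row in the chart matches all 5 reactions.
Reversing Nitrate → still no organism matches.
Reversing Bile esculin (to -) → unique match: Clostridium difficile.
Reversing Motility → still no organism matches.
Reversing Esculin → still no organism matches.
Reversing Gram → still no organism matches.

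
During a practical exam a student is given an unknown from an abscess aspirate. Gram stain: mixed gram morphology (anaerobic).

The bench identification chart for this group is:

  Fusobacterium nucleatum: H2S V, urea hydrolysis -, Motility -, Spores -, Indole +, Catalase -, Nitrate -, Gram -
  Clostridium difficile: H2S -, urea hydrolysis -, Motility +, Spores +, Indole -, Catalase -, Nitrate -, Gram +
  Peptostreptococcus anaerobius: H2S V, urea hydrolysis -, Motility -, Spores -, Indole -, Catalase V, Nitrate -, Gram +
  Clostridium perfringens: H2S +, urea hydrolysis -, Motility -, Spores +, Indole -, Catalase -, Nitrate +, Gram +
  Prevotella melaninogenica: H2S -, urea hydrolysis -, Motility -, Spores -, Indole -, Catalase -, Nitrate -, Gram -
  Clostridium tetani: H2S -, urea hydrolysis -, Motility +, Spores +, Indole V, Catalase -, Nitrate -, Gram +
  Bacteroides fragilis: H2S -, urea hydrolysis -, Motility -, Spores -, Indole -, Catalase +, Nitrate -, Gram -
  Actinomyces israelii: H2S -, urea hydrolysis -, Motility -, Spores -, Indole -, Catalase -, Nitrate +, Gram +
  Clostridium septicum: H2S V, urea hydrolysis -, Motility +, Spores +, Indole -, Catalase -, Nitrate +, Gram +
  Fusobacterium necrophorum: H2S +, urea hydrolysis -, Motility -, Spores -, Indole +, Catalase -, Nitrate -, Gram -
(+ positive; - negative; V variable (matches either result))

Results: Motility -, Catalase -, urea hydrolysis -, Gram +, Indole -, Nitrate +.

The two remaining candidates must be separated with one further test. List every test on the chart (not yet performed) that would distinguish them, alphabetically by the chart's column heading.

Gram +: excludes Fusobacterium nucleatum, Prevotella melaninogenica, Bacteroides fragilis, Fusobacterium necrophorum — 6 left.
Indole -: all 6 remaining candidates are consistent.
urea hydrolysis -: all 6 remaining candidates are consistent.
Catalase -: all 6 remaining candidates are consistent.
Nitrate +: excludes Clostridium difficile, Peptostreptococcus anaerobius, Clostridium tetani — 3 left.
Motility -: excludes Clostridium septicum — 2 left.
Two candidates remain: Actinomyces israelii and Clostridium perfringens.
  H2S: Actinomyces israelii -, Clostridium perfringens + — discriminates.
  Spores: Actinomyces israelii -, Clostridium perfringens + — discriminates.

H2S, Spores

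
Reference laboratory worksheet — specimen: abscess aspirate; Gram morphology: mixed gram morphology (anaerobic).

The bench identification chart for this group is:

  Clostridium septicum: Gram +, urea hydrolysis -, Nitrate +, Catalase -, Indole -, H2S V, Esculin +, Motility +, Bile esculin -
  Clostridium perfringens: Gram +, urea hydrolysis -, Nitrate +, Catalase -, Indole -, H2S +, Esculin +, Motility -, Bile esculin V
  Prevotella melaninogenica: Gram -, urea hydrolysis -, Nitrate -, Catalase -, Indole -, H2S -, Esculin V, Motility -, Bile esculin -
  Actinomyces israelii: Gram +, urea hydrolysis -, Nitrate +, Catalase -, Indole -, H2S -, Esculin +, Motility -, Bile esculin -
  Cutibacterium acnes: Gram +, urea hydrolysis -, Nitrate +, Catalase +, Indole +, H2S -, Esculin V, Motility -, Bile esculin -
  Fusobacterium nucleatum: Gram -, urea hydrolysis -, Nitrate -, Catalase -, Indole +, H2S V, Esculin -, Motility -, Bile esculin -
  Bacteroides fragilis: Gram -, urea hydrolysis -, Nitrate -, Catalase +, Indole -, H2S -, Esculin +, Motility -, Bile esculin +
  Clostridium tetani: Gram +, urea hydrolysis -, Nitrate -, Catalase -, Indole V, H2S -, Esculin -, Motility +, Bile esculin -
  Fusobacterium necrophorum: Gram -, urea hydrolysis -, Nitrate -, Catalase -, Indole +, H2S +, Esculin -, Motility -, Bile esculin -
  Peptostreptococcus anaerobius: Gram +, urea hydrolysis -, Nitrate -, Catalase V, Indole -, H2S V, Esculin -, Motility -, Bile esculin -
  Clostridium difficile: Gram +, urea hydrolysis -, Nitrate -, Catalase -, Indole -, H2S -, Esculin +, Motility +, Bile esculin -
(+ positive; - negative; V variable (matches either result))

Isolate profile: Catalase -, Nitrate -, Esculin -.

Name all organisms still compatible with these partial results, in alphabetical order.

Nitrate -: excludes Clostridium septicum, Clostridium perfringens, Actinomyces israelii, Cutibacterium acnes — 7 left.
Esculin -: excludes Bacteroides fragilis, Clostridium difficile — 5 left.
Catalase -: all 5 remaining candidates are consistent.

Clostridium tetani, Fusobacterium necrophorum, Fusobacterium nucleatum, Peptostreptococcus anaerobius, Prevotella melaninogenica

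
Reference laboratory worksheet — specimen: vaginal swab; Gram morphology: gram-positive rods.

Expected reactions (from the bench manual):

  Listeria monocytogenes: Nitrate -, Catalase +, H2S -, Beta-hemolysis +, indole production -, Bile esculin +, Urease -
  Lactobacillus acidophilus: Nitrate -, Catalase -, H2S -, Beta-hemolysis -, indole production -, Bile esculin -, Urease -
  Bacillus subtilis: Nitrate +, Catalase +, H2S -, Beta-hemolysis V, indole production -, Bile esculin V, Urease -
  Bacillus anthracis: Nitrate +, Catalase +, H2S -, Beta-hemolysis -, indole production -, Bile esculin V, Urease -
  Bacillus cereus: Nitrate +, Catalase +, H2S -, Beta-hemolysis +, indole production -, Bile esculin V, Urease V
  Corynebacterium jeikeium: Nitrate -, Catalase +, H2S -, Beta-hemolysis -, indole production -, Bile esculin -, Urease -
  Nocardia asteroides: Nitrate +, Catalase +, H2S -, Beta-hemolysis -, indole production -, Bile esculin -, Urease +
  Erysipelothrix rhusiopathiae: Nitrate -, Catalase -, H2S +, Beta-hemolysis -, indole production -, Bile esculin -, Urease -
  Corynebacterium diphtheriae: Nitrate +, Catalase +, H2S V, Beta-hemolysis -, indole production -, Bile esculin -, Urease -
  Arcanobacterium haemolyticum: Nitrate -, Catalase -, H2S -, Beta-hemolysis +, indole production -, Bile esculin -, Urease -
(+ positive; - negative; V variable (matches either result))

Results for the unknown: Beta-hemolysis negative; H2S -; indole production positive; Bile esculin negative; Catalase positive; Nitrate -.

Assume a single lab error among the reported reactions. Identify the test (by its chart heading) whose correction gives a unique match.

indole production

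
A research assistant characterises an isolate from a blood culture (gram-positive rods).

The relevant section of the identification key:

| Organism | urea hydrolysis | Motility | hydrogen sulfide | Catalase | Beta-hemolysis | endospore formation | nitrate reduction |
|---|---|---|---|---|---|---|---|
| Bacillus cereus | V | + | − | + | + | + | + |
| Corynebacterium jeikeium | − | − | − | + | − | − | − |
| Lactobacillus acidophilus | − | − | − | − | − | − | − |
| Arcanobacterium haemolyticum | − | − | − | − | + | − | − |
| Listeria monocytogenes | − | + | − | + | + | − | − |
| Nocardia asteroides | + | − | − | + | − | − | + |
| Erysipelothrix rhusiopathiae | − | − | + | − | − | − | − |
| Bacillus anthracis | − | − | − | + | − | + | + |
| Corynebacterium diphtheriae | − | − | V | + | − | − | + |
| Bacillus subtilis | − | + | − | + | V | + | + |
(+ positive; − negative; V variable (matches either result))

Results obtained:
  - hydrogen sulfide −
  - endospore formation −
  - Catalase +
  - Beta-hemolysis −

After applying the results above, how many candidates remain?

endospore formation −: excludes Bacillus cereus, Bacillus anthracis, Bacillus subtilis — 7 left.
Catalase +: excludes Lactobacillus acidophilus, Arcanobacterium haemolyticum, Erysipelothrix rhusiopathiae — 4 left.
hydrogen sulfide −: all 4 remaining candidates are consistent.
Beta-hemolysis −: excludes Listeria monocytogenes — 3 left.
Still consistent: Corynebacterium diphtheriae, Corynebacterium jeikeium, Nocardia asteroides.

3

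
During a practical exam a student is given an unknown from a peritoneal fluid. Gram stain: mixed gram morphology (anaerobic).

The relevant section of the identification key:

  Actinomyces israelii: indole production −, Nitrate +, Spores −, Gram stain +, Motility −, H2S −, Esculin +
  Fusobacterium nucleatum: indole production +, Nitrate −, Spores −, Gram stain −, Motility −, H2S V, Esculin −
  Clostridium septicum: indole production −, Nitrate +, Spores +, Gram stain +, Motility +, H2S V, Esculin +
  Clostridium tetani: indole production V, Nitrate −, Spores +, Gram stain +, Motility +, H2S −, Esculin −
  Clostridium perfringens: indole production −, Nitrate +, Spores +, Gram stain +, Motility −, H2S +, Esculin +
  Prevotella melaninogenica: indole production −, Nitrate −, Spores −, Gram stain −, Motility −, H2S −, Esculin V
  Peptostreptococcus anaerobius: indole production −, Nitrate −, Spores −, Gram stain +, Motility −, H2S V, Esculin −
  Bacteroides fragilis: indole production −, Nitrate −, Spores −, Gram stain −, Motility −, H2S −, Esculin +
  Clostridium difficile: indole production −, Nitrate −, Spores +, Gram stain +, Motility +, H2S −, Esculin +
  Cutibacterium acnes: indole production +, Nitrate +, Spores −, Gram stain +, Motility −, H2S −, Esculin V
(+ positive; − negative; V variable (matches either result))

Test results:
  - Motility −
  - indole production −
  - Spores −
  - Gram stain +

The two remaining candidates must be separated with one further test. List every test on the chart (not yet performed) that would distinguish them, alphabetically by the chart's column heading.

Motility −: excludes Clostridium septicum, Clostridium tetani, Clostridium difficile — 7 left.
Spores −: excludes Clostridium perfringens — 6 left.
Gram stain +: excludes Fusobacterium nucleatum, Prevotella melaninogenica, Bacteroides fragilis — 3 left.
indole production −: excludes Cutibacterium acnes — 2 left.
Two candidates remain: Actinomyces israelii and Peptostreptococcus anaerobius.
  Nitrate: Actinomyces israelii +, Peptostreptococcus anaerobius − — discriminates.
  H2S: − vs V — variable for at least one, does not separate.
  Esculin: Actinomyces israelii +, Peptostreptococcus anaerobius − — discriminates.

Esculin, Nitrate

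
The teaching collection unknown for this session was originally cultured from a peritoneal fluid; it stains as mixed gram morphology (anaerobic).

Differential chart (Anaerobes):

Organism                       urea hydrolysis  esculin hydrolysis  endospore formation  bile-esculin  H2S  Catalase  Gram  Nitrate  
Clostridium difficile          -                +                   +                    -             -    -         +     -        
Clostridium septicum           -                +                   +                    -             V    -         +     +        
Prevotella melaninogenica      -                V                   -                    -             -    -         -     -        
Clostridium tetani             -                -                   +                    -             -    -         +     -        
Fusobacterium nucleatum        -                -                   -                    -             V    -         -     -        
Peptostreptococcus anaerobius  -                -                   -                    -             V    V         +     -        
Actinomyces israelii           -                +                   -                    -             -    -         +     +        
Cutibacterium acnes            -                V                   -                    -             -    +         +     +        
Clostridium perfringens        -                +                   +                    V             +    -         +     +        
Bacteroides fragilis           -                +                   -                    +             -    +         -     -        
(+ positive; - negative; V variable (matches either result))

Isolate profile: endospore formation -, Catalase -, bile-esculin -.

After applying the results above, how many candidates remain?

4

endospore formation -: excludes Clostridium difficile, Clostridium septicum, Clostridium tetani, Clostridium perfringens — 6 left.
bile-esculin -: excludes Bacteroides fragilis — 5 left.
Catalase -: excludes Cutibacterium acnes — 4 left.
Still consistent: Actinomyces israelii, Fusobacterium nucleatum, Peptostreptococcus anaerobius, Prevotella melaninogenica.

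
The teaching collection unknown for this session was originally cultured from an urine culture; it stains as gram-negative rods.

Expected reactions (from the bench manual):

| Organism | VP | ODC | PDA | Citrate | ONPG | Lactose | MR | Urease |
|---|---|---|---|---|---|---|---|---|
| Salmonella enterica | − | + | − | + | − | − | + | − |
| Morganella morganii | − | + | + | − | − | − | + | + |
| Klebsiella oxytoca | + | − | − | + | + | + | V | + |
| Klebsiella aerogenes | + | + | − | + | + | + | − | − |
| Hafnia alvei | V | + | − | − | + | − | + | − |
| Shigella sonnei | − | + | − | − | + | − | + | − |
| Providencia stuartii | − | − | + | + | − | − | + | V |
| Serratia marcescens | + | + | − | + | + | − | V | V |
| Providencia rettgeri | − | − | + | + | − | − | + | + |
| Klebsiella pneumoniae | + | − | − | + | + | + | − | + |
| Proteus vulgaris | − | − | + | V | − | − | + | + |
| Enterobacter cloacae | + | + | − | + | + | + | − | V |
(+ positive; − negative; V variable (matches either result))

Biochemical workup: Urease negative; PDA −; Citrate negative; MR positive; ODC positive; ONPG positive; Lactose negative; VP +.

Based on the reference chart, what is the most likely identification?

Hafnia alvei

Citrate −: excludes 8 organisms — 4 left.
ONPG +: excludes Morganella morganii, Proteus vulgaris — 2 left.
ODC +: all 2 remaining candidates are consistent.
PDA −: all 2 remaining candidates are consistent.
MR +: all 2 remaining candidates are consistent.
Urease −: all 2 remaining candidates are consistent.
Lactose −: all 2 remaining candidates are consistent.
VP +: excludes Shigella sonnei — 1 left.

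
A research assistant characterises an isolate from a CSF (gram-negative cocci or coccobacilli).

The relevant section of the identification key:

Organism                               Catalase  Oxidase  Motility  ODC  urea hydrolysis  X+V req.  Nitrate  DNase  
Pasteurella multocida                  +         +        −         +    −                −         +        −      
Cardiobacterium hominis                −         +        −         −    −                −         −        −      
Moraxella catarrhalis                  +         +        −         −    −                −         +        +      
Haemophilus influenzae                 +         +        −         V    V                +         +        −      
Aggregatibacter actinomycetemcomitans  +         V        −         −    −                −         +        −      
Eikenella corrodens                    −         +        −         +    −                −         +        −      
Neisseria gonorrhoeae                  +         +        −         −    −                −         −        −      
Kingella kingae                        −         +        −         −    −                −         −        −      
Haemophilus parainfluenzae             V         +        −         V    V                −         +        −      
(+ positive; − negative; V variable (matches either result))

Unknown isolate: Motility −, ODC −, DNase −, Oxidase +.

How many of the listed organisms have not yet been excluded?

Oxidase +: all 9 remaining candidates are consistent.
ODC −: excludes Pasteurella multocida, Eikenella corrodens — 7 left.
Motility −: all 7 remaining candidates are consistent.
DNase −: excludes Moraxella catarrhalis — 6 left.
Still consistent: Aggregatibacter actinomycetemcomitans, Cardiobacterium hominis, Haemophilus influenzae, Haemophilus parainfluenzae, Kingella kingae, Neisseria gonorrhoeae.

6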